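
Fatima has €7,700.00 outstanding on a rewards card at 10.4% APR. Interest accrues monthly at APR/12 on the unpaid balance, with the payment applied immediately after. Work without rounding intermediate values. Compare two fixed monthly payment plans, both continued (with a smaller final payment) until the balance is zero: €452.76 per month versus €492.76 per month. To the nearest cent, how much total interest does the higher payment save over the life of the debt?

Monthly rate r = 10.4%/12 = 0.866667% = 0.00866667.
At €452.76/mo: n = ⌈−ln(1 − rB₀/P)/ln(1+r)⌉ = 19 payments (last €217.07); total interest = total paid − €7,700.00 = €666.75.
At €492.76/mo: 17 payments (last €425.73); total interest €609.89.
Interest saved = €666.75 − €609.89 = €56.86.

€56.86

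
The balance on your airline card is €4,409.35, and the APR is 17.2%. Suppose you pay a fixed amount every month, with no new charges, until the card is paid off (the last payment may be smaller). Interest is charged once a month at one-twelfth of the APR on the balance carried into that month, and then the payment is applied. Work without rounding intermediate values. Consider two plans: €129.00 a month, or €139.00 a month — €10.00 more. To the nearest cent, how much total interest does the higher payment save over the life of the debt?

€179.54

Monthly rate r = 17.2%/12 = 1.43333% = 0.0143333.
At €129.00/mo: n = ⌈−ln(1 − rB₀/P)/ln(1+r)⌉ = 48 payments (last €39.34); total interest = total paid − €4,409.35 = €1,692.99.
At €139.00/mo: 43 payments (last €84.80); total interest €1,513.45.
Interest saved = €1,692.99 − €1,513.45 = €179.54.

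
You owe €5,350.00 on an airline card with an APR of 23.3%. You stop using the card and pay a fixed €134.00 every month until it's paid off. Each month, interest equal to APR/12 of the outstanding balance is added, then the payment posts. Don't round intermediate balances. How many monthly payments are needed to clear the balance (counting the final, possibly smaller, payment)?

Monthly rate r = 23.3%/12 = 1.94167% = 0.0194167.
Recurrence: B ← B·(1+r) − €134.00.
Month 1: interest €103.88; balance after payment €5,319.88.
Month 2: interest €103.29; balance after payment €5,289.17.
Closed form: n = −ln(1 − rB₀/P)/ln(1+r) = −ln(0.22478)/ln(1.01942) ≈ 77.617, so the balance reaches zero during payment 78.

78 payments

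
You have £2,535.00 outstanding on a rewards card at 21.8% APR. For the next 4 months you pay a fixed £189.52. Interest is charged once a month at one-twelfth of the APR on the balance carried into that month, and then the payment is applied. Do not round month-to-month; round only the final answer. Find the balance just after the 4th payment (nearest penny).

£1,945.30

Monthly rate r = 21.8%/12 = 1.81667% = 0.0181667.
Each month: B ← B·(1+r) − £189.52.
Month 1: interest £46.05; balance after payment £2,391.53.
Month 2: interest £43.45; balance after payment £2,245.46.
Month 3: interest £40.79; balance after payment £2,096.73.
Month 4: interest £38.09; balance after payment £1,945.30.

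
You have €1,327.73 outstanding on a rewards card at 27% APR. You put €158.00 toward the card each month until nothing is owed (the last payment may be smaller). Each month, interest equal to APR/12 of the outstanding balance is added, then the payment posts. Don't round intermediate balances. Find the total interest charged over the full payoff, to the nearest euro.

Monthly rate r = 27%/12 = 2.25% = 0.0225.
Payoff takes n = ⌈−ln(1 − rB₀/P)/ln(1+r)⌉ = ⌈9.419⌉ = 10 payments; the last is €66.64.
Total paid = 9·€158.00 + €66.64 = €1,488.64.
Total interest = total paid − principal = €1,488.64 − €1,327.73 = €160.91.

€161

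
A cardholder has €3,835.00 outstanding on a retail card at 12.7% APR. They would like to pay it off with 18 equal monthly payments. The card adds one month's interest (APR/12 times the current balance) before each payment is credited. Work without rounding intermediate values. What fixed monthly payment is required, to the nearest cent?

Monthly rate r = 12.7%/12 = 1.05833% = 0.0105833.
Level-payment amortization: P = B₀·r / (1 − (1+r)^(−n)) = 3835.00·0.0105833 / (1 − 1.01058^(−18)).
Denominator 1 − (1+r)^(−18) = 0.172626451.
P = 40.5871 / 0.172626451 ≈ 235.12.

€235.12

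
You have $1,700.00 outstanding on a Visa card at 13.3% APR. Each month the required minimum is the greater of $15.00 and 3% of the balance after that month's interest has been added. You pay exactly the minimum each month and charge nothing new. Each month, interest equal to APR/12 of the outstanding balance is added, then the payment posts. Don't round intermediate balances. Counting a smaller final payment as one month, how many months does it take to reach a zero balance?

105 months

Monthly rate r = 13.3%/12 = 1.10833% = 0.0110833.
While 3% of the post-interest balance exceeds $15.00, each month B ← (B·(1+r))·(1 − 0.03), i.e. B shrinks by the factor (1+r)·0.97 = 0.98075.
This holds for months 1–64. Entering month 65 the balance is $490.01; 3% of the post-interest balance is now below $15.00, so the flat $15.00 minimum applies from here.
From month 65 a fixed $15.00 at rate r clears $490.01 in 41 more payments. Total: 64 + 41 = 105 months.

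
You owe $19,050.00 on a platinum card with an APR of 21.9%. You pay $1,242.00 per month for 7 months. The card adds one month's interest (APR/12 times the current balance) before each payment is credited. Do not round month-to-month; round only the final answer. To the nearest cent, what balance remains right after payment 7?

Monthly rate r = 21.9%/12 = 1.825% = 0.01825.
Each month: B ← B·(1+r) − $1,242.00.
Month 1: interest $347.66; balance after payment $18,155.66.
Month 2: interest $331.34; balance after payment $17,245.00.
Month 3: interest $314.72; balance after payment $16,317.72.
Month 4: interest $297.80; balance after payment $15,373.52.
Month 5: interest $280.57; balance after payment $14,412.09.
Month 6: interest $263.02; balance after payment $13,433.11.
Month 7: interest $245.15; balance after payment $12,436.26.

$12,436.26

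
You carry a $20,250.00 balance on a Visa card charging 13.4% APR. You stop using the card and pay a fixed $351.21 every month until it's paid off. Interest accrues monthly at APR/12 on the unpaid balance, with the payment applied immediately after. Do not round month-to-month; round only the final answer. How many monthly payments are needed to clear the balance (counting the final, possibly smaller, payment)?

93 months

Monthly rate r = 13.4%/12 = 1.11667% = 0.0111667.
Recurrence: B ← B·(1+r) − $351.21.
Month 1: interest $226.12; balance after payment $20,124.92.
Month 2: interest $224.73; balance after payment $19,998.43.
Closed form: n = −ln(1 − rB₀/P)/ln(1+r) = −ln(0.35615)/ln(1.01117) ≈ 92.968, so the balance reaches zero during payment 93.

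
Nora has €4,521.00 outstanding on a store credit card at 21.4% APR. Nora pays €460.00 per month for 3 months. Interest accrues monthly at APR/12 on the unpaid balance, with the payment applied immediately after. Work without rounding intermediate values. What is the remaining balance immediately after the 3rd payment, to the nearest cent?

€3,362.46

Monthly rate r = 21.4%/12 = 1.78333% = 0.0178333.
Each month: B ← B·(1+r) − €460.00.
Month 1: interest €80.62; balance after payment €4,141.62.
Month 2: interest €73.86; balance after payment €3,755.48.
Month 3: interest €66.97; balance after payment €3,362.46.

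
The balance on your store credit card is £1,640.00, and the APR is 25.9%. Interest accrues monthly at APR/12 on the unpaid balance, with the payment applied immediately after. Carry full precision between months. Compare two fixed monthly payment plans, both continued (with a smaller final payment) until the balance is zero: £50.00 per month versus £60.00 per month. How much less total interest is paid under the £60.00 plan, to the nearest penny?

Monthly rate r = 25.9%/12 = 2.15833% = 0.0215833.
At £50.00/mo: n = ⌈−ln(1 − rB₀/P)/ln(1+r)⌉ = 58 payments (last £32.00); total interest = total paid − £1,640.00 = £1,242.00.
At £60.00/mo: 42 payments (last £44.97); total interest £864.97.
Interest saved = £1,242.00 − £864.97 = £377.03.

£377.03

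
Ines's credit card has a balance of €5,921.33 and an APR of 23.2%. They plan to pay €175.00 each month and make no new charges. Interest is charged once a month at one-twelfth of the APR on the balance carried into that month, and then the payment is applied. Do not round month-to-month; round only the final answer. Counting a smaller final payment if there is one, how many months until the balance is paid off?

Monthly rate r = 23.2%/12 = 1.93333% = 0.0193333.
Recurrence: B ← B·(1+r) − €175.00.
Month 1: interest €114.48; balance after payment €5,860.81.
Month 2: interest €113.31; balance after payment €5,799.12.
Closed form: n = −ln(1 − rB₀/P)/ln(1+r) = −ln(0.34583)/ln(1.01933) ≈ 55.450, so the balance reaches zero during payment 56.

56 payments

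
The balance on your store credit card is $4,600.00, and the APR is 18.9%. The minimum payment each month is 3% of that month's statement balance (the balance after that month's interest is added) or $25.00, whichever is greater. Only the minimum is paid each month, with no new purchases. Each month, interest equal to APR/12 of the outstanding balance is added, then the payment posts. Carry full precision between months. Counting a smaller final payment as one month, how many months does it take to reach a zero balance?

Monthly rate r = 18.9%/12 = 1.575% = 0.01575.
While 3% of the post-interest balance exceeds $25.00, each month B ← (B·(1+r))·(1 − 0.03), i.e. B shrinks by the factor (1+r)·0.97 = 0.98528.
This holds for months 1–117. Entering month 118 the balance is $811.17; 3% of the post-interest balance is now below $25.00, so the flat $25.00 minimum applies from here.
From month 118 a fixed $25.00 at rate r clears $811.17 in 46 more payments. Total: 117 + 46 = 163 months.

163 months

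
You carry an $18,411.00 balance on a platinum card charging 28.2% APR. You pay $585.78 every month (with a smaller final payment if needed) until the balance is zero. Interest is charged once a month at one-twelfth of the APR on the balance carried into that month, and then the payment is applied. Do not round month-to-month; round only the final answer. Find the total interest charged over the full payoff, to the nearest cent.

Monthly rate r = 28.2%/12 = 2.35% = 0.0235.
Payoff takes n = ⌈−ln(1 − rB₀/P)/ln(1+r)⌉ = ⌈57.762⌉ = 58 payments; the last is $447.83.
Total paid = 57·$585.78 + $447.83 = $33,837.29.
Total interest = total paid − principal = $33,837.29 − $18,411.00 = $15,426.29.

$15,426.29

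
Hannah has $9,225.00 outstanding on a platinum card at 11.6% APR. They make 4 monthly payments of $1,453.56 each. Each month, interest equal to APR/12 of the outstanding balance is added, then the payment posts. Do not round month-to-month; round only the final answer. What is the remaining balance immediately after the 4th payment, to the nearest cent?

$3,687.81

Monthly rate r = 11.6%/12 = 0.966667% = 0.00966667.
Each month: B ← B·(1+r) − $1,453.56.
Month 1: interest $89.18; balance after payment $7,860.61.
Month 2: interest $75.99; balance after payment $6,483.04.
Month 3: interest $62.67; balance after payment $5,092.15.
Month 4: interest $49.22; balance after payment $3,687.81.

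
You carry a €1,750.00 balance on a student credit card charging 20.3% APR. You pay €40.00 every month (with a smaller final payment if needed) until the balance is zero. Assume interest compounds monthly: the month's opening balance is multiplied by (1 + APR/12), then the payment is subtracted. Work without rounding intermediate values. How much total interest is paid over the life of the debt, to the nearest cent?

Monthly rate r = 20.3%/12 = 1.69167% = 0.0169167.
Payoff takes n = ⌈−ln(1 − rB₀/P)/ln(1+r)⌉ = ⌈80.326⌉ = 81 payments; the last is €13.09.
Total paid = 80·€40.00 + €13.09 = €3,213.09.
Total interest = total paid − principal = €3,213.09 − €1,750.00 = €1,463.09.

€1,463.09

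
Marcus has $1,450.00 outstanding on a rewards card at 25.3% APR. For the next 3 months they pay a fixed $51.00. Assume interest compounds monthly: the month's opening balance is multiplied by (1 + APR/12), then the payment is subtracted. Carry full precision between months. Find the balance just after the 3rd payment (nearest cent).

Monthly rate r = 25.3%/12 = 2.10833% = 0.0210833.
Each month: B ← B·(1+r) − $51.00.
Month 1: interest $30.57; balance after payment $1,429.57.
Month 2: interest $30.14; balance after payment $1,408.71.
Month 3: interest $29.70; balance after payment $1,387.41.

$1,387.41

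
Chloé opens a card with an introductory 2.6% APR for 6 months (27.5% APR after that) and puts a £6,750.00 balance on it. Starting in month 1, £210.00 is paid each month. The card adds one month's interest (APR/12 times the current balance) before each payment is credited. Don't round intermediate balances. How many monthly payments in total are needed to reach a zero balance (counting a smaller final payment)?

Promo months 1–6 at r₀ = 2.6%/12 = 0.00216667; months 7+ at r₁ = 27.5%/12 = 0.0229167.
After month 6: iterate B ← B·(1+r₀) − £210.00 for 6 months → £5,571.38.
Then at r₁ with £210.00/mo: n₂ = −ln(1 − r₁·B/P)/ln(1+r₁) ≈ 41.33 → 42 more payments.

48 months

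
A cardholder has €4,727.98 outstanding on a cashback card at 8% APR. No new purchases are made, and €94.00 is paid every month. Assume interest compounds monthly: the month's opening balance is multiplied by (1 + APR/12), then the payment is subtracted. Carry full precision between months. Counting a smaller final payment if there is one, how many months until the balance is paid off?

62 months

Monthly rate r = 8%/12 = 0.666667% = 0.00666667.
Recurrence: B ← B·(1+r) − €94.00.
Month 1: interest €31.52; balance after payment €4,665.50.
Month 2: interest €31.10; balance after payment €4,602.60.
Closed form: n = −ln(1 − rB₀/P)/ln(1+r) = −ln(0.66468)/ln(1.00667) ≈ 61.471, so the balance reaches zero during payment 62.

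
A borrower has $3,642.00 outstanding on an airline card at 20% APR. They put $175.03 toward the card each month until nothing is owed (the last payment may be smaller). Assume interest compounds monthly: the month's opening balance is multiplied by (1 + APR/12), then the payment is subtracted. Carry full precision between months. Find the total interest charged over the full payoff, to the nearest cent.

Monthly rate r = 20%/12 = 1.66667% = 0.0166667.
Payoff takes n = ⌈−ln(1 − rB₀/P)/ln(1+r)⌉ = ⌈25.764⌉ = 26 payments; the last is $134.06.
Total paid = 25·$175.03 + $134.06 = $4,509.81.
Total interest = total paid − principal = $4,509.81 − $3,642.00 = $867.81.

$867.81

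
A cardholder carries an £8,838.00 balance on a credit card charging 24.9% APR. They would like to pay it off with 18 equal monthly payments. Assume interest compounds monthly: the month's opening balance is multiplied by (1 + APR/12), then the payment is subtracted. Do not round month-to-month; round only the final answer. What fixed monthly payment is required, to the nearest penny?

Monthly rate r = 24.9%/12 = 2.075% = 0.02075.
Level-payment amortization: P = B₀·r / (1 − (1+r)^(−n)) = 8838.00·0.02075 / (1 − 1.02075^(−18)).
Denominator 1 − (1+r)^(−18) = 0.309043025.
P = 183.388 / 0.309043025 ≈ 593.41.

£593.41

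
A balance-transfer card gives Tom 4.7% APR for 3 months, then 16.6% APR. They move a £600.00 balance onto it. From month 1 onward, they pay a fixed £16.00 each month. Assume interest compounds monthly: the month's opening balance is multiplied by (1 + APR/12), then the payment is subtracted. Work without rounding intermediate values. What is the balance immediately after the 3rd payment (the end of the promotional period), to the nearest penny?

£558.89

Promo months 1–3 at r₀ = 4.7%/12 = 0.00391667; months 4+ at r₁ = 16.6%/12 = 0.0138333.
After month 3: iterate B ← B·(1+r₀) − £16.00 for 3 months → £558.89.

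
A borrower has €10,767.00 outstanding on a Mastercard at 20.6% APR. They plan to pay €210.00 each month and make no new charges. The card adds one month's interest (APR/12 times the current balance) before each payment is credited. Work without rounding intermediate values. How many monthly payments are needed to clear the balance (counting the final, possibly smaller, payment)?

125 payments

Monthly rate r = 20.6%/12 = 1.71667% = 0.0171667.
Recurrence: B ← B·(1+r) − €210.00.
Month 1: interest €184.83; balance after payment €10,741.83.
Month 2: interest €184.40; balance after payment €10,716.23.
Closed form: n = −ln(1 − rB₀/P)/ln(1+r) = −ln(0.11984)/ln(1.01717) ≈ 124.646, so the balance reaches zero during payment 125.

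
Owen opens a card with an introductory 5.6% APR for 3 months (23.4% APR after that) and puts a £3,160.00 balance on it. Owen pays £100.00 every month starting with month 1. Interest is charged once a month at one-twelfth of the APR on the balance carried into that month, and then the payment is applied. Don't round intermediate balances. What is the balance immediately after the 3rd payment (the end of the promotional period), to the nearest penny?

Promo months 1–3 at r₀ = 5.6%/12 = 0.00466667; months 4+ at r₁ = 23.4%/12 = 0.0195.
After month 3: iterate B ← B·(1+r₀) − £100.00 for 3 months → £2,903.04.

£2,903.04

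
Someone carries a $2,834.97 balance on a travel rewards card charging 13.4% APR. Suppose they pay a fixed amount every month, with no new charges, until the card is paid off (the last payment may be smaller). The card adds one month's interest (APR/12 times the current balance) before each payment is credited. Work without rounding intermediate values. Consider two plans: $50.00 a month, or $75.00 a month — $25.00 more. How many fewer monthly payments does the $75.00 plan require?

Monthly rate r = 13.4%/12 = 1.11667% = 0.0111667.
At $50.00/mo: n = ⌈−ln(1 − rB₀/P)/ln(1+r)⌉ = 91 payments (last $15.16); total interest = total paid − $2,834.97 = $1,680.19.
At $75.00/mo: 50 payments (last $28.55); total interest $868.58.
Payments saved = 91 − 50 = 41.

41 fewer payments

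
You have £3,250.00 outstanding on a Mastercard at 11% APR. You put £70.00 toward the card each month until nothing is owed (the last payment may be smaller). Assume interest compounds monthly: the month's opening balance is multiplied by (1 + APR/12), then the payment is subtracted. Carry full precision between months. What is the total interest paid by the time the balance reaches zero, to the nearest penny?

Monthly rate r = 11%/12 = 0.916667% = 0.00916667.
Payoff takes n = ⌈−ln(1 − rB₀/P)/ln(1+r)⌉ = ⌈60.759⌉ = 61 payments; the last is £53.19.
Total paid = 60·£70.00 + £53.19 = £4,253.19.
Total interest = total paid − principal = £4,253.19 − £3,250.00 = £1,003.19.

£1,003.19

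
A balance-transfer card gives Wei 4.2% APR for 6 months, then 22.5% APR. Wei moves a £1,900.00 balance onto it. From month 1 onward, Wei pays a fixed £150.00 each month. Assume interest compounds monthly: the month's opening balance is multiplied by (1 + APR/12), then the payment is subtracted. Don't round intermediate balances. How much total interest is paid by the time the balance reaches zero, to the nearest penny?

Promo months 1–6 at r₀ = 4.2%/12 = 0.0035; months 7+ at r₁ = 22.5%/12 = 0.01875.
After month 6: iterate B ← B·(1+r₀) − £150.00 for 6 months → £1,032.34.
Then at r₁ with £150.00/mo: n₂ = −ln(1 − r₁·B/P)/ln(1+r₁) ≈ 7.44 → 8 more payments.
Total paid = 13·£150.00 + £65.97 = £2,015.97; interest = £2,015.97 − £1,900.00 = £115.97.

£115.97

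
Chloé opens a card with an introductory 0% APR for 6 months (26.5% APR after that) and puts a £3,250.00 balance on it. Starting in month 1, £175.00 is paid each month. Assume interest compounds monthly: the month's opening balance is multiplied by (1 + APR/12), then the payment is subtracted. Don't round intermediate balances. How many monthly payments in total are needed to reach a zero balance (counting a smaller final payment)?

Promo months 1–6 at r₀ = 0%/12 = 0; months 7+ at r₁ = 26.5%/12 = 0.0220833.
After month 6 (no interest yet): B = £3,250.00 − 6·£175.00 = £2,200.00.
Then at r₁ with £175.00/mo: n₂ = −ln(1 − r₁·B/P)/ln(1+r₁) ≈ 14.89 → 15 more payments.

21 payments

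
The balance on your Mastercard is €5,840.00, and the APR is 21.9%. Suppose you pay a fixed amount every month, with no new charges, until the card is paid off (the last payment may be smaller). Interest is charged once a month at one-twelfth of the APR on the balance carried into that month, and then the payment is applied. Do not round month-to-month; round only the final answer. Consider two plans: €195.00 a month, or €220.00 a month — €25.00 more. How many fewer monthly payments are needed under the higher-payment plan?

7 fewer payments

Monthly rate r = 21.9%/12 = 1.825% = 0.01825.
At €195.00/mo: n = ⌈−ln(1 − rB₀/P)/ln(1+r)⌉ = 44 payments (last €142.95); total interest = total paid − €5,840.00 = €2,687.95.
At €220.00/mo: 37 payments (last €139.78); total interest €2,219.78.
Payments saved = 44 − 37 = 7.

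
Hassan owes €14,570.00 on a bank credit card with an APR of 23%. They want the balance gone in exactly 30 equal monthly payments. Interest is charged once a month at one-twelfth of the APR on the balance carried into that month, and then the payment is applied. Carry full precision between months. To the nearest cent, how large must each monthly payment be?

Monthly rate r = 23%/12 = 1.91667% = 0.0191667.
Level-payment amortization: P = B₀·r / (1 − (1+r)^(−n)) = 14570.00·0.0191667 / (1 − 1.01917^(−30)).
Denominator 1 − (1+r)^(−30) = 0.434225108.
P = 279.258 / 0.434225108 ≈ 643.12.

€643.12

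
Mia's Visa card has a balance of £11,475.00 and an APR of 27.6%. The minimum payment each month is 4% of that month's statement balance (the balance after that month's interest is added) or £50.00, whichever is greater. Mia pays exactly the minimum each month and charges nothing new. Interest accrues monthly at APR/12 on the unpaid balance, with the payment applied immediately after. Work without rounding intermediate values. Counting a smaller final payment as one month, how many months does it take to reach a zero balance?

Monthly rate r = 27.6%/12 = 2.3% = 0.023.
While 4% of the post-interest balance exceeds £50.00, each month B ← (B·(1+r))·(1 − 0.04), i.e. B shrinks by the factor (1+r)·0.96 = 0.98208.
This holds for months 1–124. Entering month 125 the balance is £1,218.89; 4% of the post-interest balance is now below £50.00, so the flat £50.00 minimum applies from here.
From month 125 a fixed £50.00 at rate r clears £1,218.89 in 37 more payments. Total: 124 + 37 = 161 months.

161 months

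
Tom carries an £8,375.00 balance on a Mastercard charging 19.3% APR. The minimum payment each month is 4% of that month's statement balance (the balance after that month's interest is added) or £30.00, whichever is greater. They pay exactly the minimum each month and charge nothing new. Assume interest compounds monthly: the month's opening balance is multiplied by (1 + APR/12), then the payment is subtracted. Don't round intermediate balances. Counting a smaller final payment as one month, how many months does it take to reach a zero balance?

Monthly rate r = 19.3%/12 = 1.60833% = 0.0160833.
While 4% of the post-interest balance exceeds £30.00, each month B ← (B·(1+r))·(1 − 0.04), i.e. B shrinks by the factor (1+r)·0.96 = 0.97544.
This holds for months 1–98. Entering month 99 the balance is £732.22; 4% of the post-interest balance is now below £30.00, so the flat £30.00 minimum applies from here.
From month 99 a fixed £30.00 at rate r clears £732.22 in 32 more payments. Total: 98 + 32 = 130 months.

130 months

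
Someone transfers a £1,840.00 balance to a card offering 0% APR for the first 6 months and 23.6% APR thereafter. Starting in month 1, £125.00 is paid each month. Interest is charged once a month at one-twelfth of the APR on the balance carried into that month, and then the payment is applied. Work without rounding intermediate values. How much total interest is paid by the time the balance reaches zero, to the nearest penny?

£117.74

Promo months 1–6 at r₀ = 0%/12 = 0; months 7+ at r₁ = 23.6%/12 = 0.0196667.
After month 6 (no interest yet): B = £1,840.00 − 6·£125.00 = £1,090.00.
Then at r₁ with £125.00/mo: n₂ = −ln(1 − r₁·B/P)/ln(1+r₁) ≈ 9.66 → 10 more payments.
Total paid = 15·£125.00 + £82.74 = £1,957.74; interest = £1,957.74 − £1,840.00 = £117.74.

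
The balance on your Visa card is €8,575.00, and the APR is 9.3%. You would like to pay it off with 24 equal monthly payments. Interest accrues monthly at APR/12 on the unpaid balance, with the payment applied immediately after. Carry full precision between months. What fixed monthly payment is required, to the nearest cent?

€392.93

Monthly rate r = 9.3%/12 = 0.775% = 0.00775.
Level-payment amortization: P = B₀·r / (1 − (1+r)^(−n)) = 8575.00·0.00775 / (1 − 1.00775^(−24)).
Denominator 1 − (1+r)^(−24) = 0.169130846.
P = 66.4563 / 0.169130846 ≈ 392.93.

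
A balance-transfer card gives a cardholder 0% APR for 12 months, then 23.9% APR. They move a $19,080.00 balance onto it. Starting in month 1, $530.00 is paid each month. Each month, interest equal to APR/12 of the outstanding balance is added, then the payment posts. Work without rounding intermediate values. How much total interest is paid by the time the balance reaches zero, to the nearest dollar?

Promo months 1–12 at r₀ = 0%/12 = 0; months 13+ at r₁ = 23.9%/12 = 0.0199167.
After month 12 (no interest yet): B = $19,080.00 − 12·$530.00 = $12,720.00.
Then at r₁ with $530.00/mo: n₂ = −ln(1 − r₁·B/P)/ln(1+r₁) ≈ 32.96 → 33 more payments.
Total paid = 44·$530.00 + $511.29 = $23,831.29; interest = $23,831.29 − $19,080.00 = $4,751.29.

$4,751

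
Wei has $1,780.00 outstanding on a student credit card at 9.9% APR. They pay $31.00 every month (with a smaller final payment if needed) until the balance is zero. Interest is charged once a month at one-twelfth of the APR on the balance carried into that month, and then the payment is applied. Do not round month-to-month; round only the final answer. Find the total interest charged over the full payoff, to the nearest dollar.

Monthly rate r = 9.9%/12 = 0.825% = 0.00825.
Payoff takes n = ⌈−ln(1 − rB₀/P)/ln(1+r)⌉ = ⌈78.127⌉ = 79 payments; the last is $3.95.
Total paid = 78·$31.00 + $3.95 = $2,421.95.
Total interest = total paid − principal = $2,421.95 − $1,780.00 = $641.95.

$642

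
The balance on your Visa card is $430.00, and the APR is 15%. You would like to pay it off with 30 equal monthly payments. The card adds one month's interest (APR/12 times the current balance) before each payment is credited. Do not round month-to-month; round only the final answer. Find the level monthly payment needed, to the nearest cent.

Monthly rate r = 15%/12 = 1.25% = 0.0125.
Level-payment amortization: P = B₀·r / (1 − (1+r)^(−n)) = 430.00·0.0125 / (1 − 1.0125^(−30)).
Denominator 1 − (1+r)^(−30) = 0.311111328.
P = 5.375 / 0.311111328 ≈ 17.28.

$17.28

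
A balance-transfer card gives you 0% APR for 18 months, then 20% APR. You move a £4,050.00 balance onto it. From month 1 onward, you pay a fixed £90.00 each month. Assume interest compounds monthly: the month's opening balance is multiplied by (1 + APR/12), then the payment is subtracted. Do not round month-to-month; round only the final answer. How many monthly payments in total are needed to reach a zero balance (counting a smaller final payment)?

55 months

Promo months 1–18 at r₀ = 0%/12 = 0; months 19+ at r₁ = 20%/12 = 0.0166667.
After month 18 (no interest yet): B = £4,050.00 − 18·£90.00 = £2,430.00.
Then at r₁ with £90.00/mo: n₂ = −ln(1 − r₁·B/P)/ln(1+r₁) ≈ 36.17 → 37 more payments.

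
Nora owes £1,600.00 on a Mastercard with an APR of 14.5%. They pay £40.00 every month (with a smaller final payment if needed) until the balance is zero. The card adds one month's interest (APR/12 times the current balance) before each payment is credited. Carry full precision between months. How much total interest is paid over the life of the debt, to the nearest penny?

£599.20

Monthly rate r = 14.5%/12 = 1.20833% = 0.0120833.
Payoff takes n = ⌈−ln(1 − rB₀/P)/ln(1+r)⌉ = ⌈54.980⌉ = 55 payments; the last is £39.20.
Total paid = 54·£40.00 + £39.20 = £2,199.20.
Total interest = total paid − principal = £2,199.20 − £1,600.00 = £599.20.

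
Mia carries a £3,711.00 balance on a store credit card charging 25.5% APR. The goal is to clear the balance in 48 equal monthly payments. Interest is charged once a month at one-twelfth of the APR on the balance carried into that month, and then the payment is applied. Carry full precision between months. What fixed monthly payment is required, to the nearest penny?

£124.08

Monthly rate r = 25.5%/12 = 2.125% = 0.02125.
Level-payment amortization: P = B₀·r / (1 − (1+r)^(−n)) = 3711.00·0.02125 / (1 − 1.02125^(−48)).
Denominator 1 − (1+r)^(−48) = 0.635530944.
P = 78.8588 / 0.635530944 ≈ 124.08.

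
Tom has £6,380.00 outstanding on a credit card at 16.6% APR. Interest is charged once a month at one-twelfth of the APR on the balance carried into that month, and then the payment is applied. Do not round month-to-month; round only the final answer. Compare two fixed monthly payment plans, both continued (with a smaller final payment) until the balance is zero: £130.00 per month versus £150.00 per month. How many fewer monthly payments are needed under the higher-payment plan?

Monthly rate r = 16.6%/12 = 1.38333% = 0.0138333.
At £130.00/mo: n = ⌈−ln(1 − rB₀/P)/ln(1+r)⌉ = 83 payments (last £89.48); total interest = total paid − £6,380.00 = £4,369.48.
At £150.00/mo: 65 payments (last £91.78); total interest £3,311.78.
Payments saved = 83 − 65 = 18.

18 fewer payments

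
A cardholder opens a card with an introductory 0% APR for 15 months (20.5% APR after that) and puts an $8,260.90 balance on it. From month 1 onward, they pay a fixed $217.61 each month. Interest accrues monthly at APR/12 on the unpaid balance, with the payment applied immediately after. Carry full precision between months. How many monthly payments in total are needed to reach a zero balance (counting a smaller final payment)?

Promo months 1–15 at r₀ = 0%/12 = 0; months 16+ at r₁ = 20.5%/12 = 0.0170833.
After month 15 (no interest yet): B = $8,260.90 − 15·$217.61 = $4,996.75.
Then at r₁ with $217.61/mo: n₂ = −ln(1 − r₁·B/P)/ln(1+r₁) ≈ 29.40 → 30 more payments.

45 payments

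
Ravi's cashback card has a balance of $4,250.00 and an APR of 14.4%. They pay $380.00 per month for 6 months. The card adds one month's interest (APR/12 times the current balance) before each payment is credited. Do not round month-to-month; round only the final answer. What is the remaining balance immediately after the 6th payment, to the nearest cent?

$2,215.82

Monthly rate r = 14.4%/12 = 1.2% = 0.012.
Each month: B ← B·(1+r) − $380.00.
Month 1: interest $51.00; balance after payment $3,921.00.
Month 2: interest $47.05; balance after payment $3,588.05.
Month 3: interest $43.06; balance after payment $3,251.11.
Month 4: interest $39.01; balance after payment $2,910.12.
Month 5: interest $34.92; balance after payment $2,565.04.
Month 6: interest $30.78; balance after payment $2,215.82.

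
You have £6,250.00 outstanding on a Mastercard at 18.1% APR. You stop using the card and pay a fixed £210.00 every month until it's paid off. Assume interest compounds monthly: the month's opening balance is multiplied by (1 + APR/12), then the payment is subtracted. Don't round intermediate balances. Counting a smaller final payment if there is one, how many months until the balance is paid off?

40 payments

Monthly rate r = 18.1%/12 = 1.50833% = 0.0150833.
Recurrence: B ← B·(1+r) − £210.00.
Month 1: interest £94.27; balance after payment £6,134.27.
Month 2: interest £92.53; balance after payment £6,016.80.
Closed form: n = −ln(1 − rB₀/P)/ln(1+r) = −ln(0.55109)/ln(1.01508) ≈ 39.801, so the balance reaches zero during payment 40.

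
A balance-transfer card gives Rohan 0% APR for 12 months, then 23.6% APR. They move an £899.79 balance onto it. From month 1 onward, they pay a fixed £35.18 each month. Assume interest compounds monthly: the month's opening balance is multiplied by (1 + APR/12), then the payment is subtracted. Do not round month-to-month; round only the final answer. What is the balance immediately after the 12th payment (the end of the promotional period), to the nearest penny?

Promo months 1–12 at r₀ = 0%/12 = 0; months 13+ at r₁ = 23.6%/12 = 0.0196667.
After month 12 (no interest yet): B = £899.79 − 12·£35.18 = £477.63.

£477.63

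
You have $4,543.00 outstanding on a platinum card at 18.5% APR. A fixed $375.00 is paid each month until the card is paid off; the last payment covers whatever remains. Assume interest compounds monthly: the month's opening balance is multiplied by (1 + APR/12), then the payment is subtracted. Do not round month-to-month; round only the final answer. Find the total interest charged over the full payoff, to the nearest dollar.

Monthly rate r = 18.5%/12 = 1.54167% = 0.0154167.
Payoff takes n = ⌈−ln(1 − rB₀/P)/ln(1+r)⌉ = ⌈13.513⌉ = 14 payments; the last is $193.16.
Total paid = 13·$375.00 + $193.16 = $5,068.16.
Total interest = total paid − principal = $5,068.16 − $4,543.00 = $525.16.

$525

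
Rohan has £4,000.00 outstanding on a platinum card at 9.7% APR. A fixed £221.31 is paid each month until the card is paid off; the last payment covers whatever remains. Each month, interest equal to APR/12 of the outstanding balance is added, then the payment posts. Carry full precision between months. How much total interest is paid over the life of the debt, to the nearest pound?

£342

Monthly rate r = 9.7%/12 = 0.808333% = 0.00808333.
Payoff takes n = ⌈−ln(1 − rB₀/P)/ln(1+r)⌉ = ⌈19.618⌉ = 20 payments; the last is £136.97.
Total paid = 19·£221.31 + £136.97 = £4,341.86.
Total interest = total paid − principal = £4,341.86 − £4,000.00 = £341.86.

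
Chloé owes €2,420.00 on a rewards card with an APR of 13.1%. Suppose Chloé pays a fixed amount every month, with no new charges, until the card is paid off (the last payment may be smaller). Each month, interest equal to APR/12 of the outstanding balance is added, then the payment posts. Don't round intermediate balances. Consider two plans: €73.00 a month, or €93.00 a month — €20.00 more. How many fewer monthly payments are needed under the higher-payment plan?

Monthly rate r = 13.1%/12 = 1.09167% = 0.0109167.
At €73.00/mo: n = ⌈−ln(1 − rB₀/P)/ln(1+r)⌉ = 42 payments (last €27.62); total interest = total paid − €2,420.00 = €600.62.
At €93.00/mo: 31 payments (last €72.42); total interest €442.42.
Payments saved = 42 − 31 = 11.

11 fewer payments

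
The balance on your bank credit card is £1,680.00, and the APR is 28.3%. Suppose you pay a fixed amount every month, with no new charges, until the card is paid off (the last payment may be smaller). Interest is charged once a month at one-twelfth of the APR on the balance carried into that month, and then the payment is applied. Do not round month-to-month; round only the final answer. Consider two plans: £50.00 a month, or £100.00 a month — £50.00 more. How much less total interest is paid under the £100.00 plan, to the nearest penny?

£1,207.79

Monthly rate r = 28.3%/12 = 2.35833% = 0.0235833.
At £50.00/mo: n = ⌈−ln(1 − rB₀/P)/ln(1+r)⌉ = 68 payments (last £22.46); total interest = total paid − £1,680.00 = £1,692.46.
At £100.00/mo: 22 payments (last £64.67); total interest £484.67.
Interest saved = £1,692.46 − £484.67 = £1,207.79.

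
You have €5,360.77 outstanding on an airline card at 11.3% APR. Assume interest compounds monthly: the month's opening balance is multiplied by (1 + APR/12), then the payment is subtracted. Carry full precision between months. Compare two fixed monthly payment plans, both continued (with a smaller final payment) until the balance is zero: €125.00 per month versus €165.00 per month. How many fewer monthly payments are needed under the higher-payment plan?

17 fewer payments

Monthly rate r = 11.3%/12 = 0.941667% = 0.00941667.
At €125.00/mo: n = ⌈−ln(1 − rB₀/P)/ln(1+r)⌉ = 56 payments (last €23.57); total interest = total paid − €5,360.77 = €1,537.80.
At €165.00/mo: 39 payments (last €159.21); total interest €1,068.44.
Payments saved = 56 − 39 = 17.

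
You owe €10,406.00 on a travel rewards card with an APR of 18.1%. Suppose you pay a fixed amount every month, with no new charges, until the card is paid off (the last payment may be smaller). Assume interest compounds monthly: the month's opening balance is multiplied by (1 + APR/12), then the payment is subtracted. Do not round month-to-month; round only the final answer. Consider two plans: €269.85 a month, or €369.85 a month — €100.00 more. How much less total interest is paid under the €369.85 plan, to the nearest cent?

Monthly rate r = 18.1%/12 = 1.50833% = 0.0150833.
At €269.85/mo: n = ⌈−ln(1 − rB₀/P)/ln(1+r)⌉ = 59 payments (last €56.68); total interest = total paid − €10,406.00 = €5,301.98.
At €369.85/mo: 37 payments (last €330.40); total interest €3,239.00.
Interest saved = €5,301.98 − €3,239.00 = €2,062.98.

€2,062.98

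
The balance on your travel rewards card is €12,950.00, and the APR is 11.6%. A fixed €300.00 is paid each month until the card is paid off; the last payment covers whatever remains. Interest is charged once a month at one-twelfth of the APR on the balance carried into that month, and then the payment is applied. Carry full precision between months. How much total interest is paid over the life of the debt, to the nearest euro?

Monthly rate r = 11.6%/12 = 0.966667% = 0.00966667.
Payoff takes n = ⌈−ln(1 − rB₀/P)/ln(1+r)⌉ = ⌈56.136⌉ = 57 payments; the last is €41.05.
Total paid = 56·€300.00 + €41.05 = €16,841.05.
Total interest = total paid − principal = €16,841.05 − €12,950.00 = €3,891.05.

€3,891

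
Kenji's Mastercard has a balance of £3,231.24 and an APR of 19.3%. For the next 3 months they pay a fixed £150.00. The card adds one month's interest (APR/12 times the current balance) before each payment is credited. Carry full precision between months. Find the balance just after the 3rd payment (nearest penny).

£2,932.39

Monthly rate r = 19.3%/12 = 1.60833% = 0.0160833.
Each month: B ← B·(1+r) − £150.00.
Month 1: interest £51.97; balance after payment £3,133.21.
Month 2: interest £50.39; balance after payment £3,033.60.
Month 3: interest £48.79; balance after payment £2,932.39.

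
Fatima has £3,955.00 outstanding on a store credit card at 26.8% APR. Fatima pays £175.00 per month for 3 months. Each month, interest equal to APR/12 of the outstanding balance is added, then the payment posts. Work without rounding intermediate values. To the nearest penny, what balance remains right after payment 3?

£3,689.13

Monthly rate r = 26.8%/12 = 2.23333% = 0.0223333.
Each month: B ← B·(1+r) − £175.00.
Month 1: interest £88.33; balance after payment £3,868.33.
Month 2: interest £86.39; balance after payment £3,779.72.
Month 3: interest £84.41; balance after payment £3,689.13.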